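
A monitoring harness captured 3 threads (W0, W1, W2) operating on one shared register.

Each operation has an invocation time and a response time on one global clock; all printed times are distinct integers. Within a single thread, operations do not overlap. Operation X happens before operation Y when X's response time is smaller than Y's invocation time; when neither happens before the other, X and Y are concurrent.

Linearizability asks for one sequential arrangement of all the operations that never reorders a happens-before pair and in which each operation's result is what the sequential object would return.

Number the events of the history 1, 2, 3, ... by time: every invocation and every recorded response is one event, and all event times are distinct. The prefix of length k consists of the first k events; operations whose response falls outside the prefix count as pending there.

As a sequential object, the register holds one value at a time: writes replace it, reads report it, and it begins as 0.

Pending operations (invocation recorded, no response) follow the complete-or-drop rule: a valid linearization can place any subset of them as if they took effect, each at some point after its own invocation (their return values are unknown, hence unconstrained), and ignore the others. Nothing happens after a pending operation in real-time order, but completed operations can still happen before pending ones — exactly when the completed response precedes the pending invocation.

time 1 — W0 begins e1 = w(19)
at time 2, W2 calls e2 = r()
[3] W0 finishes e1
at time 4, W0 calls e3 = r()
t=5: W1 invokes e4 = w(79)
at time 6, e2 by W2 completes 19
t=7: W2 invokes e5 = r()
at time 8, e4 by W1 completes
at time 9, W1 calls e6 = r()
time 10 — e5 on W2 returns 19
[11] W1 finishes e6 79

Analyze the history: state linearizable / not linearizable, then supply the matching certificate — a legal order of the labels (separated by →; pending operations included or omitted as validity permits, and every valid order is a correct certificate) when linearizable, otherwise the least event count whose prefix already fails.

step 1: e1 w(19) — value 19
step 2: e2 r() → 19 — value 19
step 3: e3 r() (pending, included) — value 19
step 4: e5 r() → 19 — value 19
step 5: e4 w(79) — value 79
step 6: e6 r() → 79 — value 79

linearizable — witness: e1 → e2 → e3 → e5 → e4 → e6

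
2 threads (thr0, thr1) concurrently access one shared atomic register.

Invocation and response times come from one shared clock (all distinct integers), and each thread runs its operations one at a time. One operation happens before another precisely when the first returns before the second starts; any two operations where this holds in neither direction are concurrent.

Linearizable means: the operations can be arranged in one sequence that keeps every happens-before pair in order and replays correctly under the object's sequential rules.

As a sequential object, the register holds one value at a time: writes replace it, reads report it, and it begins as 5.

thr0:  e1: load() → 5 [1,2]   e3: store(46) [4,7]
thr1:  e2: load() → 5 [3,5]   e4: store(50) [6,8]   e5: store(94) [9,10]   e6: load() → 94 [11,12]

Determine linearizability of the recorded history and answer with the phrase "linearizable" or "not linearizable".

a witness: e1, e2, e3, e4, e5, e6
1. e1 load() → 5, leaving value 5
2. e2 load() → 5, leaving value 5
3. e3 store(46), leaving value 46
4. e4 store(50), leaving value 50
5. e5 store(94), leaving value 94
6. e6 load() → 94, leaving value 94

linearizable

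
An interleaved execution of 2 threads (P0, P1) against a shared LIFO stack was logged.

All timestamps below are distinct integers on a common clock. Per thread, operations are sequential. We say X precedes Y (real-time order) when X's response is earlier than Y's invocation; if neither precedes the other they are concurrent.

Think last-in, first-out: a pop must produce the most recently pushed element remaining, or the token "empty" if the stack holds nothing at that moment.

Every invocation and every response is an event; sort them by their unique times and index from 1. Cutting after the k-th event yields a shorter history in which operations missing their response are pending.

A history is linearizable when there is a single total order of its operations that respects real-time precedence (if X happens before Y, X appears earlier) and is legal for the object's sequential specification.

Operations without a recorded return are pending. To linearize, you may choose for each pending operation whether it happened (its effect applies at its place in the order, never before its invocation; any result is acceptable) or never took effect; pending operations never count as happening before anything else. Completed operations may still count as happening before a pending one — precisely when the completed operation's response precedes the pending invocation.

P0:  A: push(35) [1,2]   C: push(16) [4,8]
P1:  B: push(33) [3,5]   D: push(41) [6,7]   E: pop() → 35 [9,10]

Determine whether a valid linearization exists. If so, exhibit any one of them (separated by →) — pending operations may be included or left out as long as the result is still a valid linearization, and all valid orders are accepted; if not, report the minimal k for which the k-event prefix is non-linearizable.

cut after 9 events: linearizable; cut after 10 events (E responds, time 10): not linearizable
real-time-consistent orders of the 5 completed operations: 3 — all fail the LIFO stack replay
e.g. A, B, C, D, E: illegal at step 5, since E pop() → 35 cannot apply there
e.g. A, B, D, C, E: illegal at step 5, since E pop() → 35 cannot apply there

not linearizable — minimal violating prefix: 10 events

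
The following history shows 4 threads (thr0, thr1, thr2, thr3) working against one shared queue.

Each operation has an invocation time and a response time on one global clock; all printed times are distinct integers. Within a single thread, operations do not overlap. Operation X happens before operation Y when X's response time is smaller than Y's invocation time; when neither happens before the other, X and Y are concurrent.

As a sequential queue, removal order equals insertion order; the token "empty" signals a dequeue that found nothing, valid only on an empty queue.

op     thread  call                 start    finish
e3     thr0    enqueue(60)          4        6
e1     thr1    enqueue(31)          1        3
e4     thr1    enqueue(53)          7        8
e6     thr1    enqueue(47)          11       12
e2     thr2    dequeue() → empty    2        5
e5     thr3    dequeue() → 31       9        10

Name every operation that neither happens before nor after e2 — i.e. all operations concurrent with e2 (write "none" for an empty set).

e1, e3

concurrent with e2 ([2,5]): every op whose interval crosses 2..5
e1 [1,3]: concurrent
e3 [4,6]: concurrent
e4 [7,8]: after
e5 [9,10]: after
e6 [11,12]: after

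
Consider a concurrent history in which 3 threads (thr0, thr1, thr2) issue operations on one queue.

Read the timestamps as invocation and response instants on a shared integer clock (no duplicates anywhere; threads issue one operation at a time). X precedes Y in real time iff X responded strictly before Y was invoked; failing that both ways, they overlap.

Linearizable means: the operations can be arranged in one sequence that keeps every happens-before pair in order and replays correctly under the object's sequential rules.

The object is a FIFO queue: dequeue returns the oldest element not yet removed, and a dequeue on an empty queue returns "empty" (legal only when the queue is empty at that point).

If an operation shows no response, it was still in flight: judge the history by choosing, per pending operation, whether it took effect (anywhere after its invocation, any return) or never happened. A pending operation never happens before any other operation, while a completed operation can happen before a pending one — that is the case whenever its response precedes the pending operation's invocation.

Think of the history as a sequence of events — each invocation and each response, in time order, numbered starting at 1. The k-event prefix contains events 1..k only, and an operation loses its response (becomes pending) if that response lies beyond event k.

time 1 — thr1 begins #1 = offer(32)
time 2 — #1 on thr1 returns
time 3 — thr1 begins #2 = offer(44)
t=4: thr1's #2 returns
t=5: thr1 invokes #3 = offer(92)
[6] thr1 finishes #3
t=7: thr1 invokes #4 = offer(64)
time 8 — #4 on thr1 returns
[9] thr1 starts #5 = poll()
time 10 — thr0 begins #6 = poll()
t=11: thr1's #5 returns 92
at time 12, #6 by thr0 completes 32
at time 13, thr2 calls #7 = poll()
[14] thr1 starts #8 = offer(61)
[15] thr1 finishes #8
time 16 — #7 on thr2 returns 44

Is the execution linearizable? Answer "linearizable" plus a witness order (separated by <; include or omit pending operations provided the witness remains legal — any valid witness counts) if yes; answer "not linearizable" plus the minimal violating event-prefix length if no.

not linearizable — minimal violating prefix: 11 events

through event 10 a valid linearization exists; event 11 (#5 responding at time 11) ends that
exactly one order of the 5 completed ops respects real time; the queue replay fails
no completion choice of the 1 pending operation (#6) rescues it — every subset was tried
e.g. #1, #2, #3, #4, #5 (pending dropped): illegal at step 5, since #5 poll() → 92 cannot apply there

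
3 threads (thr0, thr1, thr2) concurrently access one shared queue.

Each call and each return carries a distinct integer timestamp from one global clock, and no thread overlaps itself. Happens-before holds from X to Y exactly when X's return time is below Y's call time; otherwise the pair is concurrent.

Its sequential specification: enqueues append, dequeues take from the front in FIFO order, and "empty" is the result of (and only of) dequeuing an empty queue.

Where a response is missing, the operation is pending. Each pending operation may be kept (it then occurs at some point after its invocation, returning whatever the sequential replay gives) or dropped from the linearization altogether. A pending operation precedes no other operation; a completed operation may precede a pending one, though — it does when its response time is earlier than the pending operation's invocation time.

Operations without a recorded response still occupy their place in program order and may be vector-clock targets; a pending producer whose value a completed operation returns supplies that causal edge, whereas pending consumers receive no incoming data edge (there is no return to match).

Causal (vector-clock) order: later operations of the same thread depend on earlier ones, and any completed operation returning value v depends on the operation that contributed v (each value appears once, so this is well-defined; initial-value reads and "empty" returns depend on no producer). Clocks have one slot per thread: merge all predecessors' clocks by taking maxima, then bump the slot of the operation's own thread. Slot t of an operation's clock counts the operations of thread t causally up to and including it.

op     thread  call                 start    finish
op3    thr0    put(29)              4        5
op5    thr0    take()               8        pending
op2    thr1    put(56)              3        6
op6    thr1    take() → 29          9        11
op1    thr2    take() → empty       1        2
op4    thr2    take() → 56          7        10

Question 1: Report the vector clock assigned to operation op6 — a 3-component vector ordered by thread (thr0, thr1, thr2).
(1, 2, 0)

invoked at 1, op1 has no predecessors; its own thr2 bump gives (0, 0, 1)
invoked at 3, op2 has no predecessors; its own thr1 bump gives (0, 1, 0)
invoked at 4, op3 has no predecessors; its own thr0 bump gives (1, 0, 0)
merge at op5 (invoked 8): VC(op3)=(1, 0, 0), own-thread bump on thr0 → (2, 0, 0)
merge at op4 (invoked 7): VC(op1)=(0, 0, 1), VC(op2)=(0, 1, 0), own-thread bump on thr2 → (0, 1, 2)
merge at op6 (invoked 9): VC(op2)=(0, 1, 0), VC(op3)=(1, 0, 0), own-thread bump on thr1 → (1, 2, 0)
target: VC(op6) = (1, 2, 0)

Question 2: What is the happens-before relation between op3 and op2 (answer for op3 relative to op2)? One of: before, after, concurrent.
concurrent

op3 spans [4,5], op2 spans [3,6]
the intervals overlap in both directions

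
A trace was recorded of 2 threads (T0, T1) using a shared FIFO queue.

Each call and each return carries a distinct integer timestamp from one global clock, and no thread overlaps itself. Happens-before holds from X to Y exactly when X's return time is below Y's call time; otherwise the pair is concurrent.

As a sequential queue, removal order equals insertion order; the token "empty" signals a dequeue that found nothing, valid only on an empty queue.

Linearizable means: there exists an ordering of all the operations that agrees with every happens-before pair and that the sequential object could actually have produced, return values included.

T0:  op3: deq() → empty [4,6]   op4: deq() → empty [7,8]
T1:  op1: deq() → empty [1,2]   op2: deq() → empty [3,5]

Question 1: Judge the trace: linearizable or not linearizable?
linearizable

witness order: op1, op2, op3, op4
step 1: op1 deq() → empty — queue <>
step 2: op2 deq() → empty — queue <>
step 3: op3 deq() → empty — queue <>
step 4: op4 deq() → empty — queue <>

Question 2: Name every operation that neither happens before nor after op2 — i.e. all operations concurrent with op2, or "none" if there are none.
op3

op2 runs from 3 to 5; window-overlapping ops are concurrent
op1 [1,2]: before
op3 [4,6]: concurrent
op4 [7,8]: after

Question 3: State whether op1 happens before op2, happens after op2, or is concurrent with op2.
before

op1 spans [1,2], op2 spans [3,5]
resp(op1)=2 < inv(op2)=3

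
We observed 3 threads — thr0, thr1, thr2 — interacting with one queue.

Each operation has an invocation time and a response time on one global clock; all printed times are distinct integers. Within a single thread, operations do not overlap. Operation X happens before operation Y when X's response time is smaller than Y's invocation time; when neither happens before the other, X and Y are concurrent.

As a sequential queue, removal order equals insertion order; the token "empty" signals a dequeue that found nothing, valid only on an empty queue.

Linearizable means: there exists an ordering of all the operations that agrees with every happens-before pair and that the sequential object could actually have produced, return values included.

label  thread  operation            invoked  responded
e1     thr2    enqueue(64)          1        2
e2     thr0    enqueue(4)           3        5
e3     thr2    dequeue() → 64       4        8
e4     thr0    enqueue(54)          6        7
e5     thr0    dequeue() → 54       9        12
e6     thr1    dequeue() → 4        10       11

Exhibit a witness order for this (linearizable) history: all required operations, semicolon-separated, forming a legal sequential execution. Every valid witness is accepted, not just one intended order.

e1; e2; e3; e4; e6; e5

step 1: e1 enqueue(64) — queue <64>
step 2: e2 enqueue(4) — queue <64,4>
step 3: e3 dequeue() → 64 — queue <4>
step 4: e4 enqueue(54) — queue <4,54>
step 5: e6 dequeue() → 4 — queue <54>
step 6: e5 dequeue() → 54 — queue <>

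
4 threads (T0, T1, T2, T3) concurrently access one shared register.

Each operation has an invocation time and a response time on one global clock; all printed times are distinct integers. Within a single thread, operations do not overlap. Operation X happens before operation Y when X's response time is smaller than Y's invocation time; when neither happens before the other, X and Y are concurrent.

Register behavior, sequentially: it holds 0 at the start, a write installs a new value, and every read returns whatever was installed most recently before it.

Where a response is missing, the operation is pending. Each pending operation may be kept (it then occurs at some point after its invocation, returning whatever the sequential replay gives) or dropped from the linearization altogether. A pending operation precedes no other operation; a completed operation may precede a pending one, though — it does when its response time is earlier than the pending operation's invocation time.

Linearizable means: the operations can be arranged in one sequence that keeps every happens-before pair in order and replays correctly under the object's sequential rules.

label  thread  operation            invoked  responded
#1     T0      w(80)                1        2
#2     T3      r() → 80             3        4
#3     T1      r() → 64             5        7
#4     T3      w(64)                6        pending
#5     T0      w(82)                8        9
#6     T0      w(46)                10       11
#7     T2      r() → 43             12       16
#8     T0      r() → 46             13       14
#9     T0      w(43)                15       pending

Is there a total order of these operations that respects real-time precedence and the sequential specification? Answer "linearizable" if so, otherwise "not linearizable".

witness order: #1, #2, #4, #3, #5, #6, #8, #9, #7
1. #1 w(80), leaving value 80
2. #2 r() → 80, leaving value 80
3. #4 w(64) (pending, included), leaving value 64
4. #3 r() → 64, leaving value 64
5. #5 w(82), leaving value 82
6. #6 w(46), leaving value 46
7. #8 r() → 46, leaving value 46
8. #9 w(43) (pending, included), leaving value 43
9. #7 r() → 43, leaving value 43

linearizable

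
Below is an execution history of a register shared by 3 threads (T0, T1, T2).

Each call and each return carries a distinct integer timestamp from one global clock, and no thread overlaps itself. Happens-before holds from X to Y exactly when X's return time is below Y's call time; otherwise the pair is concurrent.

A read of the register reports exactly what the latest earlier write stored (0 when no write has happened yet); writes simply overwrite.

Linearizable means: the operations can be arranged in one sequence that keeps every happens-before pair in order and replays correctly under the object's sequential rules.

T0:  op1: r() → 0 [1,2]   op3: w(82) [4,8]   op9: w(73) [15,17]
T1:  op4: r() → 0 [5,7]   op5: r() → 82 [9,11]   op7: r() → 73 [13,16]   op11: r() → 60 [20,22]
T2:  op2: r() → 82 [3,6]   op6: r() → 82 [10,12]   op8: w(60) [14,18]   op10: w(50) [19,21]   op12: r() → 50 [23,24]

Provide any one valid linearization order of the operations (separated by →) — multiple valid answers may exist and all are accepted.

op1 → op4 → op3 → op2 → op5 → op6 → op9 → op7 → op8 → op11 → op10 → op12

step 1: op1 r() → 0 — value 0
step 2: op4 r() → 0 — value 0
step 3: op3 w(82) — value 82
step 4: op2 r() → 82 — value 82
step 5: op5 r() → 82 — value 82
step 6: op6 r() → 82 — value 82
step 7: op9 w(73) — value 73
step 8: op7 r() → 73 — value 73
step 9: op8 w(60) — value 60
step 10: op11 r() → 60 — value 60
step 11: op10 w(50) — value 50
step 12: op12 r() → 50 — value 50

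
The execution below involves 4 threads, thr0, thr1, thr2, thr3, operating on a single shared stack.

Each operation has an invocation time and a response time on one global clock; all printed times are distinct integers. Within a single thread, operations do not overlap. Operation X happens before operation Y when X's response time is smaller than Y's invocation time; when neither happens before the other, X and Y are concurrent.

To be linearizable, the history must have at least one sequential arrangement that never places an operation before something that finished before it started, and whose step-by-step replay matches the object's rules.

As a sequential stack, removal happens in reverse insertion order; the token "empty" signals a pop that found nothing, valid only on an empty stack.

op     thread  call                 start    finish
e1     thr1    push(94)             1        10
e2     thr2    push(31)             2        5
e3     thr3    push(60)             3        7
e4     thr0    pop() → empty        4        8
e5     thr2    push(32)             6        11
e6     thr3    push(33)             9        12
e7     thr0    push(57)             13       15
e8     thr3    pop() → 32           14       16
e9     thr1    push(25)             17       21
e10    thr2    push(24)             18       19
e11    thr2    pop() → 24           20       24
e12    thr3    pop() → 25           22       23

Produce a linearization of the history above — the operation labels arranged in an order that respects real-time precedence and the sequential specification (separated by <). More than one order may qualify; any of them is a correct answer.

e4 < e1 < e2 < e3 < e6 < e5 < e8 < e7 < e9 < e10 < e11 < e12

1. e4 pop() → empty, leaving stack <>
2. e1 push(94), leaving stack <94>
3. e2 push(31), leaving stack <94,31>
4. e3 push(60), leaving stack <94,31,60>
5. e6 push(33), leaving stack <94,31,60,33>
6. e5 push(32), leaving stack <94,31,60,33,32>
7. e8 pop() → 32, leaving stack <94,31,60,33>
8. e7 push(57), leaving stack <94,31,60,33,57>
9. e9 push(25), leaving stack <94,31,60,33,57,25>
10. e10 push(24), leaving stack <94,31,60,33,57,25,24>
11. e11 pop() → 24, leaving stack <94,31,60,33,57,25>
12. e12 pop() → 25, leaving stack <94,31,60,33,57>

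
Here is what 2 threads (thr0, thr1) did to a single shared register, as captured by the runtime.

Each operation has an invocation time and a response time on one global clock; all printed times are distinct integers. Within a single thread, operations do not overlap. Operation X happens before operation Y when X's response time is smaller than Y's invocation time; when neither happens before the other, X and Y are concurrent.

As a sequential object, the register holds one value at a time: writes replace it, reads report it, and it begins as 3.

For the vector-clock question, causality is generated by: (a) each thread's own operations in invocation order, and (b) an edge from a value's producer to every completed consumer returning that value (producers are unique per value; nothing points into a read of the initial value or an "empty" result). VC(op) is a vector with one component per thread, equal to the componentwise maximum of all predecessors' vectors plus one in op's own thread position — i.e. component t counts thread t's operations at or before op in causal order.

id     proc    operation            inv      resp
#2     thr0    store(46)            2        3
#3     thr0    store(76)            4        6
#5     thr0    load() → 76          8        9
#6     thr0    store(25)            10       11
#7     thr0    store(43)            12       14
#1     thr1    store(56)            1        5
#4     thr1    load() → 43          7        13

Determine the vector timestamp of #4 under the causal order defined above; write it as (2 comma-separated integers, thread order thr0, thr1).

(5, 2)

no predecessors for #1 (invoked 1): thr1 increments from zero → (0, 1)
no predecessors for #2 (invoked 2): thr0 increments from zero → (1, 0)
from VC(#2)=(1, 0), #3 (invoked 4) maxes components and bumps thr0 → (2, 0)
from VC(#3)=(2, 0), #5 (invoked 8) maxes components and bumps thr0 → (3, 0)
from VC(#5)=(3, 0), #6 (invoked 10) maxes components and bumps thr0 → (4, 0)
from VC(#6)=(4, 0), #7 (invoked 12) maxes components and bumps thr0 → (5, 0)
from VC(#1)=(0, 1), VC(#7)=(5, 0), #4 (invoked 7) maxes components and bumps thr1 → (5, 2)
target: VC(#4) = (5, 2)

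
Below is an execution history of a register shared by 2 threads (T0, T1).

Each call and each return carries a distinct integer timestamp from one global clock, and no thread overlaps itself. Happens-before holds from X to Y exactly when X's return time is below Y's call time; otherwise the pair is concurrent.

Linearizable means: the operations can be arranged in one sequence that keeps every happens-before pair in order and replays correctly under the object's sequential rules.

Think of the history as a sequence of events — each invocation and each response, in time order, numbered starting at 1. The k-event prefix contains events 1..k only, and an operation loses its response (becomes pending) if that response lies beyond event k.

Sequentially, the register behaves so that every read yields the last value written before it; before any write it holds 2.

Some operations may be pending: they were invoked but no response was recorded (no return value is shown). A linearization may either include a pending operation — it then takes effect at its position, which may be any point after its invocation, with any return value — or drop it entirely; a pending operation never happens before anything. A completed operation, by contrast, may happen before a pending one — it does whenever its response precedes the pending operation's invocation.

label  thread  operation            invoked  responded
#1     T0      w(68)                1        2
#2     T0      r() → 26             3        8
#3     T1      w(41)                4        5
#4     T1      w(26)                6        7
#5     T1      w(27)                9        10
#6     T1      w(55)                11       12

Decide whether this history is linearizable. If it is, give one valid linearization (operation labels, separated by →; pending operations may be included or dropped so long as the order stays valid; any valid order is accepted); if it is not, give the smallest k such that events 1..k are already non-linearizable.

linearizable — witness: #1 → #3 → #4 → #2 → #5 → #6

step 1: #1 w(68) — value 68
step 2: #3 w(41) — value 41
step 3: #4 w(26) — value 26
step 4: #2 r() → 26 — value 26
step 5: #5 w(27) — value 27
step 6: #6 w(55) — value 55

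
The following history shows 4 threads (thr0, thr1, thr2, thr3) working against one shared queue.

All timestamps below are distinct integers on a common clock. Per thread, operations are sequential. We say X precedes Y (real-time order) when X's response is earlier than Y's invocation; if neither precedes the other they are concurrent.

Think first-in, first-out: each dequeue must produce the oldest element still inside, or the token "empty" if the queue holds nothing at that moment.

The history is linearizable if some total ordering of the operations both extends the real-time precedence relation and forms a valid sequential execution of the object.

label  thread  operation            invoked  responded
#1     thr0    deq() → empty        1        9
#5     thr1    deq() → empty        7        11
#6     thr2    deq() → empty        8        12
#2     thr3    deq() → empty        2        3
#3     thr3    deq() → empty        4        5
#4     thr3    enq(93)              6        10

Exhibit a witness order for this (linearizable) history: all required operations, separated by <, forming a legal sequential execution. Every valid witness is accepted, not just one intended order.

1. #1 deq() → empty, leaving queue <>
2. #2 deq() → empty, leaving queue <>
3. #3 deq() → empty, leaving queue <>
4. #5 deq() → empty, leaving queue <>
5. #6 deq() → empty, leaving queue <>
6. #4 enq(93), leaving queue <93>

#1 < #2 < #3 < #5 < #6 < #4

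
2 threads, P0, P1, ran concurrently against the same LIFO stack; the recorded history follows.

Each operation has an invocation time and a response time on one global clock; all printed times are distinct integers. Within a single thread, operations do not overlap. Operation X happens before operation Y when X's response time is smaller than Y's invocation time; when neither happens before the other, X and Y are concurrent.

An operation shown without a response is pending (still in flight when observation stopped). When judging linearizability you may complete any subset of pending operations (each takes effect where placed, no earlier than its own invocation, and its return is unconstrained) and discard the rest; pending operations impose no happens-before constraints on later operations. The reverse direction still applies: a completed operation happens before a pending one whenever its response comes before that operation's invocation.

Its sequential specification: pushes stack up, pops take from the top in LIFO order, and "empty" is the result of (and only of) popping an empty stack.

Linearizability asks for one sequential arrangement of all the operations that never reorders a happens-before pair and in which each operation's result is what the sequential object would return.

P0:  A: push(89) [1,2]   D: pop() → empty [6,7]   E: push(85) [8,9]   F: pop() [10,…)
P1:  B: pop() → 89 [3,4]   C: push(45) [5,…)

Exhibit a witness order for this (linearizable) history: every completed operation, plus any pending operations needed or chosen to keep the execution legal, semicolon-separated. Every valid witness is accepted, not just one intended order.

A; B; D; C; E

1. A push(89), leaving stack <89>
2. B pop() → 89, leaving stack <>
3. D pop() → empty, leaving stack <>
4. C push(45) (pending, included), leaving stack <45>
5. E push(85), leaving stack <45,85>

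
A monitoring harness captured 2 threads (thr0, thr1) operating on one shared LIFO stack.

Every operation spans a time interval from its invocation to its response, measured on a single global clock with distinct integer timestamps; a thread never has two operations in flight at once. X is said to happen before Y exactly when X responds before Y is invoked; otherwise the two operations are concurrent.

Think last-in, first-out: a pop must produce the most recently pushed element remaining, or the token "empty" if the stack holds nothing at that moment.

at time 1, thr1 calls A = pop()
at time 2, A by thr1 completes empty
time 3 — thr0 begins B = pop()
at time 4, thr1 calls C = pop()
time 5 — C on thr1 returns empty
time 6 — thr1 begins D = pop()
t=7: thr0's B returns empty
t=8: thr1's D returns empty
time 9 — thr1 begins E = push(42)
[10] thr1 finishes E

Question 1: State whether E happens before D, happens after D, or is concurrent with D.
after

E spans [9,10], D spans [6,8]
resp(D)=8 < inv(E)=9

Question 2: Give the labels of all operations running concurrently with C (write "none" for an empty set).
B

C spans [4,5]; an op avoiding the whole window 4..5 is ordered, any other is concurrent
A [1,2]: before
B [3,7]: concurrent
D [6,8]: after
E [9,10]: after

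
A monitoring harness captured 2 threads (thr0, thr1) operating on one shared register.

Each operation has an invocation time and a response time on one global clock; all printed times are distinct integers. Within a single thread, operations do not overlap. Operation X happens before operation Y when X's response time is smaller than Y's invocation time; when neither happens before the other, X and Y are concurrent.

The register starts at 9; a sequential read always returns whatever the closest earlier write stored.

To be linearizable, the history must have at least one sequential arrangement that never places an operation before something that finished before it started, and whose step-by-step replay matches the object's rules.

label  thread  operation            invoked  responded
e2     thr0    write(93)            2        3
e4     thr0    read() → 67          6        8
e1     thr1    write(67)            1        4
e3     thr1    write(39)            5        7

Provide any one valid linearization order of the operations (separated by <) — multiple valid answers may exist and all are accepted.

e2 < e1 < e4 < e3

after step 1 (e2 write(93)): value 93
after step 2 (e1 write(67)): value 67
after step 3 (e4 read() → 67): value 67
after step 4 (e3 write(39)): value 39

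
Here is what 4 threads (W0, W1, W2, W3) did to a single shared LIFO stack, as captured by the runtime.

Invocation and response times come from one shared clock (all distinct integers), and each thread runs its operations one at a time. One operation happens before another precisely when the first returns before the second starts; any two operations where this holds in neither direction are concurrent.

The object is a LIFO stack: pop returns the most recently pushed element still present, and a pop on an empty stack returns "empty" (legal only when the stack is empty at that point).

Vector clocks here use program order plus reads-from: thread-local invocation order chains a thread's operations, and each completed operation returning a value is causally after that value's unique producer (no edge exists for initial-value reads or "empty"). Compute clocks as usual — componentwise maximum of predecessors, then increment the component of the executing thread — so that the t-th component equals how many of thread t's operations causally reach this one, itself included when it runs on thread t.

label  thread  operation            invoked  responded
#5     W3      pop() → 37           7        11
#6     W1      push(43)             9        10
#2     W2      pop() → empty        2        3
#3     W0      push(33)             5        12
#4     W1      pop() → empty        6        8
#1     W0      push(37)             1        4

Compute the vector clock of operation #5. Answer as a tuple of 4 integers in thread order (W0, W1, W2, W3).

(1, 0, 0, 1)

#2, invoked 2, has no incoming edges; only W2's bump applies → (0, 0, 1, 0)
#4, invoked 6, has no incoming edges; only W1's bump applies → (0, 1, 0, 0)
#1, invoked 1, has no incoming edges; only W0's bump applies → (1, 0, 0, 0)
#6, invoked 9, takes VC(#4)=(0, 1, 0, 0) under max, adds 1 for W1 → (0, 2, 0, 0)
#5, invoked 7, takes VC(#1)=(1, 0, 0, 0) under max, adds 1 for W3 → (1, 0, 0, 1)
#3, invoked 5, takes VC(#1)=(1, 0, 0, 0) under max, adds 1 for W0 → (2, 0, 0, 0)
target: VC(#5) = (1, 0, 0, 1)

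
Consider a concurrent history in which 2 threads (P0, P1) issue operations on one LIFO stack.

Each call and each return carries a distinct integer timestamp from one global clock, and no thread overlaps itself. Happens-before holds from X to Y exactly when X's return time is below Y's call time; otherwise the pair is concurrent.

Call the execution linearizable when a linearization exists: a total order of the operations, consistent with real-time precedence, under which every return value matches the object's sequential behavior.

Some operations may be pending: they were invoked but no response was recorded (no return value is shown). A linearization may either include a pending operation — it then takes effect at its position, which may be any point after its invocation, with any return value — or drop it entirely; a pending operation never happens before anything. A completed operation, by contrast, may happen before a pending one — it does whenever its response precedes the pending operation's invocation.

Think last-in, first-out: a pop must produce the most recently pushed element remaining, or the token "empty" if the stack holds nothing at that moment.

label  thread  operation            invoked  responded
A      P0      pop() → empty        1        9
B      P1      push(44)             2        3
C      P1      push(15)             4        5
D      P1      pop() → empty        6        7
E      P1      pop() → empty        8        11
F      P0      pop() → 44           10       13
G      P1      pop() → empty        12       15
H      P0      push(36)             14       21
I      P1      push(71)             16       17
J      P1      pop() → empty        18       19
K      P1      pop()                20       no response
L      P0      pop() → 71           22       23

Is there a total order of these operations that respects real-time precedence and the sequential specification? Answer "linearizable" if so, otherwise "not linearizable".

not linearizable

prefix check: 1..6 passes, 1..7 fails once D's time-7 response joins
a single order respects real time; the 3 completed LIFO stack operations fail replay along it
include/drop combinations of the 1 pending operation (A) were all tried; none helps
e.g. B, C, D (pending dropped): illegal at step 3, since D pop() → empty cannot apply there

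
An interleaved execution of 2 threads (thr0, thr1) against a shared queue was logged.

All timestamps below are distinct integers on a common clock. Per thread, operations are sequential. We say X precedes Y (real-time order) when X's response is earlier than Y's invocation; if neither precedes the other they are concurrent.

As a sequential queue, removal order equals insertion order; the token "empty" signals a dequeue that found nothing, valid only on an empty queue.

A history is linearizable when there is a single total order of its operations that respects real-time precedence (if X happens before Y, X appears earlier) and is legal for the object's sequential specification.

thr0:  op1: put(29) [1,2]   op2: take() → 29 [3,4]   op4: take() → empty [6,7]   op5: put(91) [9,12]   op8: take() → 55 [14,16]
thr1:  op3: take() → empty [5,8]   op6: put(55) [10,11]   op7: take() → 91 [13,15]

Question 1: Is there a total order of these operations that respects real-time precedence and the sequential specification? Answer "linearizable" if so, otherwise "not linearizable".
linearizable

one valid linearization: op1, op2, op3, op4, op5, op6, op7, op8
after step 1 (op1 put(29)): queue <29>
after step 2 (op2 take() → 29): queue <>
after step 3 (op3 take() → empty): queue <>
after step 4 (op4 take() → empty): queue <>
after step 5 (op5 put(91)): queue <91>
after step 6 (op6 put(55)): queue <91,55>
after step 7 (op7 take() → 91): queue <55>
after step 8 (op8 take() → 55): queue <>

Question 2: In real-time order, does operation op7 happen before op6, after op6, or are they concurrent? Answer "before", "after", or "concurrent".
after

op7 spans [13,15], op6 spans [10,11]
resp(op6)=11 < inv(op7)=13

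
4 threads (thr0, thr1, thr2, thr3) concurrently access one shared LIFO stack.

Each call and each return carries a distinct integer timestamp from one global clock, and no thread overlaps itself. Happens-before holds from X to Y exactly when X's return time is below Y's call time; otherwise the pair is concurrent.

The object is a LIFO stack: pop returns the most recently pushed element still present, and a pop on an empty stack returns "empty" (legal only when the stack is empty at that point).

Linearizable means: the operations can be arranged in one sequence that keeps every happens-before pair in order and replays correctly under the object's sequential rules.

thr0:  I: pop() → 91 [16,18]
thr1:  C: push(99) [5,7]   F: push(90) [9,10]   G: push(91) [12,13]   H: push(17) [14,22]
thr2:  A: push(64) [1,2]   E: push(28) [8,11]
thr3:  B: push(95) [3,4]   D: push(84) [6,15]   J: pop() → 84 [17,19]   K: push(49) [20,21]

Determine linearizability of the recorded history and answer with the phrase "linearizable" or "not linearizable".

linearizable

witness order: A, B, C, E, F, D, G, I, J, H, K
after step 1 (A push(64)): stack <64>
after step 2 (B push(95)): stack <64,95>
after step 3 (C push(99)): stack <64,95,99>
after step 4 (E push(28)): stack <64,95,99,28>
after step 5 (F push(90)): stack <64,95,99,28,90>
after step 6 (D push(84)): stack <64,95,99,28,90,84>
after step 7 (G push(91)): stack <64,95,99,28,90,84,91>
after step 8 (I pop() → 91): stack <64,95,99,28,90,84>
after step 9 (J pop() → 84): stack <64,95,99,28,90>
after step 10 (H push(17)): stack <64,95,99,28,90,17>
after step 11 (K push(49)): stack <64,95,99,28,90,17,49>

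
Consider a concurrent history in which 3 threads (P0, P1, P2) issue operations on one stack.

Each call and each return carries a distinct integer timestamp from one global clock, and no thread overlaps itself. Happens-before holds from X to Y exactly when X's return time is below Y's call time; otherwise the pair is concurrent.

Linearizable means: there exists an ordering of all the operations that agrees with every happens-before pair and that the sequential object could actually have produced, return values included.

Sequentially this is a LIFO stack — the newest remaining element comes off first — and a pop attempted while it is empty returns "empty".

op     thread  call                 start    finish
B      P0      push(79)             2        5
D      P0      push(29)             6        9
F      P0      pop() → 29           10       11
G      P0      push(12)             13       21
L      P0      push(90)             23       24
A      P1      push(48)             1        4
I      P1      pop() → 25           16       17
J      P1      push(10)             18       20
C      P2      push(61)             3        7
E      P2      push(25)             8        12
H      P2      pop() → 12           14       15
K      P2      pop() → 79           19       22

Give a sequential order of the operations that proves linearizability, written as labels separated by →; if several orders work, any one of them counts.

A → C → B → D → F → E → G → H → I → K → J → L

after step 1 (A push(48)): stack <48>
after step 2 (C push(61)): stack <48,61>
after step 3 (B push(79)): stack <48,61,79>
after step 4 (D push(29)): stack <48,61,79,29>
after step 5 (F pop() → 29): stack <48,61,79>
after step 6 (E push(25)): stack <48,61,79,25>
after step 7 (G push(12)): stack <48,61,79,25,12>
after step 8 (H pop() → 12): stack <48,61,79,25>
after step 9 (I pop() → 25): stack <48,61,79>
after step 10 (K pop() → 79): stack <48,61>
after step 11 (J push(10)): stack <48,61,10>
after step 12 (L push(90)): stack <48,61,10,90>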